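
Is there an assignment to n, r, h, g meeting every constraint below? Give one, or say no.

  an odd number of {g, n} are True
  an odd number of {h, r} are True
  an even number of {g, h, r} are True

n = False; r = True; h = False; g = True

{g, n}: 1 true → odd ✓
{h, r}: 1 true → odd ✓
{g, h, r}: 2 true → even ✓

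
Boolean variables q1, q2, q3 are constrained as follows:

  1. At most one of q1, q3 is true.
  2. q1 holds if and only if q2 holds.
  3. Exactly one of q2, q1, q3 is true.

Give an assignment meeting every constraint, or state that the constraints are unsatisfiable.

q1 = False; q2 = False; q3 = True

  (1) {q1, q3}: 1 true — at most one ✓
  (2) q1=F, q2=F — same ✓
  (3) {q2, q1, q3}: 1 true — exactly one ✓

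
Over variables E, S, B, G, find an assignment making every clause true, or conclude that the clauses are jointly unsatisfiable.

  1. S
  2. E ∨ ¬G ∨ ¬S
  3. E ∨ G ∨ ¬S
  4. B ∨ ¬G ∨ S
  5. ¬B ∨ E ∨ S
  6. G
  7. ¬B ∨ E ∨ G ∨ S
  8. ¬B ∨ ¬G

E=T; S=T; B=F; G=T

Unit clause (S) forces S = True.
Unit clause (G) forces G = True.
In (¬B ∨ ¬G) only ¬B is left, so B = False.
In (E ∨ ¬G ∨ ¬S) only E is left, so E = True.
Check each clause:
  (S): S holds.
  (E ∨ ¬G ∨ ¬S): E holds.
  (E ∨ G ∨ ¬S): E holds.
  (B ∨ ¬G ∨ S): S holds.
  (¬B ∨ E ∨ S): ¬B holds.
  (G): G holds.
  (¬B ∨ E ∨ G ∨ S): ¬B holds.
  (¬B ∨ ¬G): ¬B holds.
All clauses satisfied.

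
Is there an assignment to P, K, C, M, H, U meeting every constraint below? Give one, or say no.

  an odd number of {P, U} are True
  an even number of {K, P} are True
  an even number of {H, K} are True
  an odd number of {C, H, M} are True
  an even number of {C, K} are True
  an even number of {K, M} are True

P=T, K=T, C=T, M=T, H=T, U=F

{P, U}: 1 true → odd ✓
{K, P}: 2 true → even ✓
{H, K}: 2 true → even ✓
{C, H, M}: 3 true → odd ✓
{C, K}: 2 true → even ✓
{K, M}: 2 true → even ✓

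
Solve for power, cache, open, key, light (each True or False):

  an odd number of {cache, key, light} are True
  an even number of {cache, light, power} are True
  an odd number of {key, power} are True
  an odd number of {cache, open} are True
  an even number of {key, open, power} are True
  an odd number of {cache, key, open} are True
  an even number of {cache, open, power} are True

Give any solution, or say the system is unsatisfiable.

power = True; cache = False; open = True; key = False; light = True

{cache, key, light}: 1 true → odd ✓
{cache, light, power}: 2 true → even ✓
{key, power}: 1 true → odd ✓
{cache, open}: 1 true → odd ✓
{key, open, power}: 2 true → even ✓
{cache, key, open}: 1 true → odd ✓
{cache, open, power}: 2 true → even ✓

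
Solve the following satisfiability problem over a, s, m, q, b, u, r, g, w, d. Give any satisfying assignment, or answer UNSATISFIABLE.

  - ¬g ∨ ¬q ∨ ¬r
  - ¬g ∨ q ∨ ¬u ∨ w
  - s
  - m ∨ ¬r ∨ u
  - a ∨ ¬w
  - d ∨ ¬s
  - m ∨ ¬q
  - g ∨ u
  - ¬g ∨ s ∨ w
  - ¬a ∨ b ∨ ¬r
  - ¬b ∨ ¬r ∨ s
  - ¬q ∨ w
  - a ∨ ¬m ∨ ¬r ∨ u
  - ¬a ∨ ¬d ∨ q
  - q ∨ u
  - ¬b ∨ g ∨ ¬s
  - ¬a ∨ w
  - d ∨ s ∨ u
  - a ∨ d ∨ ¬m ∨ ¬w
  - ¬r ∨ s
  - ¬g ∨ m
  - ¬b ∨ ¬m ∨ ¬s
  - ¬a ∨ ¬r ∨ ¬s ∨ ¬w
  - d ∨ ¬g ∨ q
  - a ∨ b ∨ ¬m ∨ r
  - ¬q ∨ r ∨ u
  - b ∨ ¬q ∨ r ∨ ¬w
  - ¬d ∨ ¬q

a: False, s: True, m: False, q: False, b: False, u: True, r: False, g: False, w: False, d: True

Unit clause (s) forces s = True.
In (d ∨ ¬s) only d is left, so d = True.
In (¬d ∨ ¬q) only ¬q is left, so q = False.
In (¬a ∨ ¬d ∨ q) only ¬a is left, so a = False.
In (q ∨ u) only u is left, so u = True.
In (a ∨ ¬w) only ¬w is left, so w = False.
In (¬g ∨ q ∨ ¬u ∨ w) only ¬g is left, so g = False.
In (¬b ∨ g ∨ ¬s) only ¬b is left, so b = False.
Set m = False.
Set r = False.
All clauses satisfied.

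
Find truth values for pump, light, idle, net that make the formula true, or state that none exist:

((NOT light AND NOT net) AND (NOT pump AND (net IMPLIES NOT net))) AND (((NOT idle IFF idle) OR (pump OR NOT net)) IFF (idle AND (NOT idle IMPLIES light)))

pump=F; light=F; idle=T; net=F

  (NOT light AND NOT net) AND (NOT pump AND (net IMPLIES NOT net)) = True
    NOT light AND NOT net = True
      NOT light = True
      NOT net = True
    NOT pump AND (net IMPLIES NOT net) = True
      NOT pump = True
      net IMPLIES NOT net = True
        NOT net = True
  ((NOT idle IFF idle) OR (pump OR NOT net)) IFF (idle AND (NOT idle IMPLIES light)) = True
    (NOT idle IFF idle) OR (pump OR NOT net) = True
      NOT idle IFF idle = False
        NOT idle = False
      pump OR NOT net = True
        NOT net = True
    idle AND (NOT idle IMPLIES light) = True
      NOT idle IMPLIES light = True
        NOT idle = False
Both conjuncts True, so the formula holds.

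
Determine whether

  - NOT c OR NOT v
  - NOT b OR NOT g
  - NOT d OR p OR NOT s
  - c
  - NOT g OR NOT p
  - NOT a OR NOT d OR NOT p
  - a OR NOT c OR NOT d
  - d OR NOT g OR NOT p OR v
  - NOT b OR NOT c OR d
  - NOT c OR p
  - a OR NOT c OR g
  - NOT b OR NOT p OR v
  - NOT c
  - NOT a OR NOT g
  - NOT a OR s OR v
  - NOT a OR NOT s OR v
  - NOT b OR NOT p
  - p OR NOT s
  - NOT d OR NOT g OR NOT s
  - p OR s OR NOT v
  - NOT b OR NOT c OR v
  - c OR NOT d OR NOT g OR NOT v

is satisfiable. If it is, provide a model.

The formula is unsatisfiable.

Case c = True:
  Clause (NOT c) is falsified — contradiction.
Case c = False:
  Clause (c) is falsified — contradiction.
Both cases fail, so the formula is unsatisfiable.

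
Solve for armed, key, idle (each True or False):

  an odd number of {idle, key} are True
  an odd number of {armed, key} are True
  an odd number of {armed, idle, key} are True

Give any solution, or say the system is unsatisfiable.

armed = False, key = True, idle = False

{idle, key}: 1 true → odd ✓
{armed, key}: 1 true → odd ✓
{armed, idle, key}: 1 true → odd ✓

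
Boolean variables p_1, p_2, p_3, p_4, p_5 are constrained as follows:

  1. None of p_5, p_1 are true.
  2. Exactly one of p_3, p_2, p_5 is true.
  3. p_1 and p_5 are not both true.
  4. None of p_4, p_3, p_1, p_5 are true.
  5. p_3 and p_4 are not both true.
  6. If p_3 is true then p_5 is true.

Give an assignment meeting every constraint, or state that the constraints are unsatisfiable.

p_1 = False, p_2 = True, p_3 = False, p_4 = False, p_5 = False

  (1) {p_5, p_1}: 0 true — none ✓
  (2) {p_3, p_2, p_5}: 1 true — exactly one ✓
  (3) p_1=F, p_5=F — not both ✓
  (4) {p_4, p_3, p_1, p_5}: 0 true — none ✓
  (5) p_3=F, p_4=F — not both ✓
  (6) p_3=F ⇒ p_5: vacuous ✓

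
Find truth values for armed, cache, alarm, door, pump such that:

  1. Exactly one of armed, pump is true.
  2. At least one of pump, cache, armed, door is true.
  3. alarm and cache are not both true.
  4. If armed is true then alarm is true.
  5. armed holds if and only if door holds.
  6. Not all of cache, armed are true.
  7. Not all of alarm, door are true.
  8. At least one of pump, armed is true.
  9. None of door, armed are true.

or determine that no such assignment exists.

armed: False, cache: False, alarm: False, door: False, pump: True

  (1) {armed, pump}: 1 true — exactly one ✓
  (2) {pump, cache, armed, door}: 1 true — at least one ✓
  (3) alarm=F, cache=F — not both ✓
  (4) armed=F ⇒ alarm: vacuous ✓
  (5) armed=F, door=F — same ✓
  (6) {cache, armed}: 0/2 true — not all ✓
  (7) {alarm, door}: 0/2 true — not all ✓
  (8) {pump, armed}: 1 true — at least one ✓
  (9) {door, armed}: 0 true — none ✓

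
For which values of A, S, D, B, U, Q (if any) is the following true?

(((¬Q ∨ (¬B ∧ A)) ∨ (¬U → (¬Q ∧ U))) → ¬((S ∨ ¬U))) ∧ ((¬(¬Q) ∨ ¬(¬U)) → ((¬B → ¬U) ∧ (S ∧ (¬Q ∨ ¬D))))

A = True; S = True; D = False; B = True; U = False; Q = True

  ((¬Q ∨ (¬B ∧ A)) ∨ (¬U → (¬Q ∧ U))) → ¬((S ∨ ¬U)) = True
    (¬Q ∨ (¬B ∧ A)) ∨ (¬U → (¬Q ∧ U)) = False
      ¬Q ∨ (¬B ∧ A) = False
        ¬Q = False
        ¬B ∧ A = False
          ¬B = False
      ¬U → (¬Q ∧ U) = False
        ¬U = True
        ¬Q ∧ U = False
          ¬Q = False
    ¬((S ∨ ¬U)) = False
      S ∨ ¬U = True
        ¬U = True
  (¬(¬Q) ∨ ¬(¬U)) → ((¬B → ¬U) ∧ (S ∧ (¬Q ∨ ¬D))) = True
    ¬(¬Q) ∨ ¬(¬U) = True
      ¬(¬Q) = True
        ¬Q = False
      ¬(¬U) = False
        ¬U = True
    (¬B → ¬U) ∧ (S ∧ (¬Q ∨ ¬D)) = True
      ¬B → ¬U = True
        ¬B = False
        ¬U = True
      S ∧ (¬Q ∨ ¬D) = True
        ¬Q ∨ ¬D = True
          ¬Q = False
          ¬D = True
Both conjuncts True, so the formula holds.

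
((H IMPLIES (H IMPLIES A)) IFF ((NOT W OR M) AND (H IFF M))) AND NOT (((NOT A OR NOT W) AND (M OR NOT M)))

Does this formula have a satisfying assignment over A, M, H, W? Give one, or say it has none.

A: True, M: True, H: True, W: True

  (H IMPLIES (H IMPLIES A)) IFF ((NOT W OR M) AND (H IFF M)) = True
    H IMPLIES (H IMPLIES A) = True
      H IMPLIES A = True
    (NOT W OR M) AND (H IFF M) = True
      NOT W OR M = True
        NOT W = False
      H IFF M = True
  NOT (((NOT A OR NOT W) AND (M OR NOT M))) = True
    (NOT A OR NOT W) AND (M OR NOT M) = False
      NOT A OR NOT W = False
        NOT A = False
        NOT W = False
      M OR NOT M = True
        NOT M = False
Both conjuncts True, so the formula holds.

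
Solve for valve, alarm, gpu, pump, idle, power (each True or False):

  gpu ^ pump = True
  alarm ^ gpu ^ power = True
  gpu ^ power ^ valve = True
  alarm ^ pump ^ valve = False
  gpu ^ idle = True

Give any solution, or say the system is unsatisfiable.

valve = False, alarm = False, gpu = True, pump = False, idle = False, power = False

gpu ^ pump = T ^ F = True ✓
alarm ^ gpu ^ power = F ^ T ^ F = True ✓
gpu ^ power ^ valve = T ^ F ^ F = True ✓
alarm ^ pump ^ valve = F ^ F ^ F = False ✓
gpu ^ idle = T ^ F = True ✓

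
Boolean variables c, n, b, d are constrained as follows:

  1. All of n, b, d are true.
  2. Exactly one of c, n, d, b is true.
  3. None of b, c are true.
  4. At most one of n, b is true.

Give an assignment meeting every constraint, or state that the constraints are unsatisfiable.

The formula is unsatisfiable.

Case b = True:
  Constraint (3) is violated (b=T) — contradiction.
Case b = False:
  Constraint (1) is violated (b=F) — contradiction.
Both cases fail — unsatisfiable.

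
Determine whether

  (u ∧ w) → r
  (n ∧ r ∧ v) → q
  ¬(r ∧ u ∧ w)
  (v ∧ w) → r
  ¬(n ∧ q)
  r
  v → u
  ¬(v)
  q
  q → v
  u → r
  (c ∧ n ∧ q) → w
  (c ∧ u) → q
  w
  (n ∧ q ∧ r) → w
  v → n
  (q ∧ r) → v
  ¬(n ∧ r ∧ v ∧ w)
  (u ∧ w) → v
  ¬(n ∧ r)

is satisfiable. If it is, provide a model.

The formula is unsatisfiable.

Case q = True:
  (w) forces w = True.
  (¬v) forces v = False.
  Clause (¬q ∨ v) is falsified — contradiction.
Case q = False:
  Clause (q) is falsified — contradiction.
Both cases fail, so the formula is unsatisfiable.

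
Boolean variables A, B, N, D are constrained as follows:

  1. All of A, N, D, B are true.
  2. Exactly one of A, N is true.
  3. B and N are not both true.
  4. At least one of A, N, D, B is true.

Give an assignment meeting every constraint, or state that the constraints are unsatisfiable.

Unsatisfiable — no assignment works.

Case A = True:
  (1) forces N = True.
  Constraint (2) is violated (A=T, N=T) — contradiction.
Case A = False:
  Constraint (1) is violated (A=F) — contradiction.
Both cases fail — unsatisfiable.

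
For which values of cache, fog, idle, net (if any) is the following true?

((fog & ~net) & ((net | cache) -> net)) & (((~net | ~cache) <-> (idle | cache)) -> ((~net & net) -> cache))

cache = False, fog = True, idle = False, net = False

  (fog & ~net) & ((net | cache) -> net) = True
    fog & ~net = True
      ~net = True
    (net | cache) -> net = True
      net | cache = False
  ((~net | ~cache) <-> (idle | cache)) -> ((~net & net) -> cache) = True
    (~net | ~cache) <-> (idle | cache) = False
      ~net | ~cache = True
        ~net = True
        ~cache = True
      idle | cache = False
    (~net & net) -> cache = True
      ~net & net = False
        ~net = True
Both conjuncts True, so the formula holds.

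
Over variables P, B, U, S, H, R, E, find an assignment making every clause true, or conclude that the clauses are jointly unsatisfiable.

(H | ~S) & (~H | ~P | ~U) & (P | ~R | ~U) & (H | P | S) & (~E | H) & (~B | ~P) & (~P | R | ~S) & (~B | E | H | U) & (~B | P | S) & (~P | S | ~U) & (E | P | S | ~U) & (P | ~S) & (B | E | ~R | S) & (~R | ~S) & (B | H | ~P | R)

Set P = False.
  then (P | ~S) forces S = False.
  then (H | P | S) forces H = True.
  then (~B | P | S) forces B = False.
Set U = False.
Set R = True.
  then (B | E | ~R | S) forces E = True.
All clauses satisfied.

P=F, B=F, U=F, S=F, H=T, R=T, E=T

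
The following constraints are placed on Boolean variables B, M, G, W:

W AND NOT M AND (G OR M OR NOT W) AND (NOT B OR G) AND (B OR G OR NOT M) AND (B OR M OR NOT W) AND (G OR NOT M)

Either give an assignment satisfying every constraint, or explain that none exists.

B: True, M: False, G: True, W: True

Unit clause (W) forces W = True.
Unit clause (NOT M) forces M = False.
In (G OR M OR NOT W) only G is left, so G = True.
In (B OR M OR NOT W) only B is left, so B = True.
All clauses satisfied.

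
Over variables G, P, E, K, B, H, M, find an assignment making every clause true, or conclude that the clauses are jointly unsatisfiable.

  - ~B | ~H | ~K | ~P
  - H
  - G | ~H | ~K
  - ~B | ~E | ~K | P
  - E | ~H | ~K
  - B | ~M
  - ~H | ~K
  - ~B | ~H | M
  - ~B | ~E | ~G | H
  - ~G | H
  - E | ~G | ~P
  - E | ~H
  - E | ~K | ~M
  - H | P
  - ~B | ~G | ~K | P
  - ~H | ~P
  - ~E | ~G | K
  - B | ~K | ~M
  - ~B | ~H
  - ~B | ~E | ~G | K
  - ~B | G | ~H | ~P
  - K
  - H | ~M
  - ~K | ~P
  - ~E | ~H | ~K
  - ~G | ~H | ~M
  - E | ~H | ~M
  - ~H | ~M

Unsatisfiable — no assignment works.

Case K = True:
  (H) forces H = True.
  Clause (~H | ~K) is falsified — contradiction.
Case K = False:
  Clause (K) is falsified — contradiction.
Both cases fail, so the formula is unsatisfiable.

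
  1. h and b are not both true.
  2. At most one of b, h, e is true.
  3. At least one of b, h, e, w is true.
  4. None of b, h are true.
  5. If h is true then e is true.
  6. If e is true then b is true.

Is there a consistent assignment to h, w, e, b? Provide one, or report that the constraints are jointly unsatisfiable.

h=F, w=T, e=F, b=F

  (1) h=F, b=F — not both ✓
  (2) {b, h, e}: 0 true — at most one ✓
  (3) {b, h, e, w}: 1 true — at least one ✓
  (4) {b, h}: 0 true — none ✓
  (5) h=F ⇒ e: vacuous ✓
  (6) e=F ⇒ b: vacuous ✓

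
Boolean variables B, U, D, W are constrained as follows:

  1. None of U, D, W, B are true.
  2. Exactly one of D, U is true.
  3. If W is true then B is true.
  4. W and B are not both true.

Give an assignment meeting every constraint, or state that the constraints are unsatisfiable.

No satisfying assignment exists.

Case U = True:
  Constraint (1) is violated (U=T) — contradiction.
Case U = False:
  (1) forces D = False.
  Constraint (2) is violated (D=F, U=F) — contradiction.
Both cases fail — unsatisfiable.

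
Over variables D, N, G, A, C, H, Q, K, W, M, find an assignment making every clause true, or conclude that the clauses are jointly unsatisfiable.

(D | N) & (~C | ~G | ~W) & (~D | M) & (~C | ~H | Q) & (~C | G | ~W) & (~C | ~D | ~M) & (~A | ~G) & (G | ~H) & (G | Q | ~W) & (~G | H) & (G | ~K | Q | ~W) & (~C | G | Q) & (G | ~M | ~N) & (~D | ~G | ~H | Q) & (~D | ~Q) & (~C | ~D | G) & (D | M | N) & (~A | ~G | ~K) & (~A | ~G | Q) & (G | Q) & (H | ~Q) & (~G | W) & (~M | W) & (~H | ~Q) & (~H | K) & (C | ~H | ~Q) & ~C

D=F, N=T, G=T, A=F, C=F, H=T, Q=F, K=T, W=T, M=T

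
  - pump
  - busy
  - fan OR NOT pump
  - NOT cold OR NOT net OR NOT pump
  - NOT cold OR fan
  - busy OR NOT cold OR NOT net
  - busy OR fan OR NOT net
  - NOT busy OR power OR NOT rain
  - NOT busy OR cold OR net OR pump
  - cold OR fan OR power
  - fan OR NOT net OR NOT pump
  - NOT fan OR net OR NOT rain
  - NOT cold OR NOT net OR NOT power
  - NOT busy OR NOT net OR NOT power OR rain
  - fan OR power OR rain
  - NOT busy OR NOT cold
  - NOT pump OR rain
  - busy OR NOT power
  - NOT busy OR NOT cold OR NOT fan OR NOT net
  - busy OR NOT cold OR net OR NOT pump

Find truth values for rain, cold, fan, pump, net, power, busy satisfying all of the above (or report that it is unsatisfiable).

rain: True; cold: False; fan: True; pump: True; net: True; power: True; busy: True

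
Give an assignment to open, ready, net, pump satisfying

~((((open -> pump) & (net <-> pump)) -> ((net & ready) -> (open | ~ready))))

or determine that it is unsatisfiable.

open = False; ready = True; net = True; pump = True

  ~((((open -> pump) & (net <-> pump)) -> ((net & ready) -> (open | ~ready)))) = True
    ((open -> pump) & (net <-> pump)) -> ((net & ready) -> (open | ~ready)) = False
      (open -> pump) & (net <-> pump) = True
        open -> pump = True
        net <-> pump = True
      (net & ready) -> (open | ~ready) = False
        net & ready = True
        open | ~ready = False
          ~ready = False
The formula evaluates to True.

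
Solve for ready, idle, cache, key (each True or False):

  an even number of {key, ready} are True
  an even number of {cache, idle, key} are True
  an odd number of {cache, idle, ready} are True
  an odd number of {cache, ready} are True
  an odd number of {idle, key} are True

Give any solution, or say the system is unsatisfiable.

Adding constraints 1, 2, 3 mod 2: every variable appears an even number of times on the left, so the left side is 0.
But the right sides sum to 1 (mod 2). 0 ≠ 1 — the system is inconsistent.

Unsatisfiable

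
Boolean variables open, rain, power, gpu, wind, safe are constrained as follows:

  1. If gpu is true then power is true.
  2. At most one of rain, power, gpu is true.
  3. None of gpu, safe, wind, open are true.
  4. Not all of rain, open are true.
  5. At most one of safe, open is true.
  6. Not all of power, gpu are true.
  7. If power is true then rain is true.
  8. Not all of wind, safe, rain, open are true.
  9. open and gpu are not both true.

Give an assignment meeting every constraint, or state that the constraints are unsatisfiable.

open=F, rain=F, power=F, gpu=F, wind=F, safe=F

  (1) gpu=F ⇒ power: vacuous ✓
  (2) {rain, power, gpu}: 0 true — at most one ✓
  (3) {gpu, safe, wind, open}: 0 true — none ✓
  (4) {rain, open}: 0/2 true — not all ✓
  (5) {safe, open}: 0 true — at most one ✓
  (6) {power, gpu}: 0/2 true — not all ✓
  (7) power=F ⇒ rain: vacuous ✓
  (8) {wind, safe, rain, open}: 0/4 true — not all ✓
  (9) open=F, gpu=F — not both ✓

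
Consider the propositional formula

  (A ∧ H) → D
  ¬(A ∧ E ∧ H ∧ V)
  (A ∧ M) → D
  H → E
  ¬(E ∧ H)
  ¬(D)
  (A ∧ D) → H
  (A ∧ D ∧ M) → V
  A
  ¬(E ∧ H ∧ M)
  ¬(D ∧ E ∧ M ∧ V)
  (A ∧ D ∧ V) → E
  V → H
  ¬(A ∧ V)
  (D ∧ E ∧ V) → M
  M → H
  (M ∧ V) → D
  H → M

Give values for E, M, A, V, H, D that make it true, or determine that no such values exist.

E = True, M = False, A = True, V = False, H = False, D = False

Unit clause (¬D) forces D = False.
Unit clause (A) forces A = True.
In (¬A ∨ ¬V) only ¬V is left, so V = False.
In (¬A ∨ D ∨ ¬M) only ¬M is left, so M = False.
In (¬H ∨ M) only ¬H is left, so H = False.
Set E = True.
All clauses satisfied.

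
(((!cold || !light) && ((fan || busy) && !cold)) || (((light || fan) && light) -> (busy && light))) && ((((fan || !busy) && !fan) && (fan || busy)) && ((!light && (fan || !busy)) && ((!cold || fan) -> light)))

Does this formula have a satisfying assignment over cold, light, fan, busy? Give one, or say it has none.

Case light = True: the conjunct !light is False.
Case light = False: the formula simplifies to (((fan || !busy) && !fan) && (fan || busy)) && ((fan || !busy) && !((!cold || fan))).
  fan = True: the conjunct !fan is False.
  fan = False: simplifies to (!busy && busy) && (!busy && !(!cold)).
    busy = True: the conjunct !busy is False.
    busy = False: the conjunct busy is False.
Both cases fail — unsatisfiable.

Unsatisfiable — no assignment works.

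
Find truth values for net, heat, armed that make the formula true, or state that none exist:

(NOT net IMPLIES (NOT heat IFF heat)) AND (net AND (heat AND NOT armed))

net: True, heat: True, armed: False

  NOT net IMPLIES (NOT heat IFF heat) = True
    NOT net = False
    NOT heat IFF heat = False
      NOT heat = False
  net AND (heat AND NOT armed) = True
    heat AND NOT armed = True
      NOT armed = True
Both conjuncts True, so the formula holds.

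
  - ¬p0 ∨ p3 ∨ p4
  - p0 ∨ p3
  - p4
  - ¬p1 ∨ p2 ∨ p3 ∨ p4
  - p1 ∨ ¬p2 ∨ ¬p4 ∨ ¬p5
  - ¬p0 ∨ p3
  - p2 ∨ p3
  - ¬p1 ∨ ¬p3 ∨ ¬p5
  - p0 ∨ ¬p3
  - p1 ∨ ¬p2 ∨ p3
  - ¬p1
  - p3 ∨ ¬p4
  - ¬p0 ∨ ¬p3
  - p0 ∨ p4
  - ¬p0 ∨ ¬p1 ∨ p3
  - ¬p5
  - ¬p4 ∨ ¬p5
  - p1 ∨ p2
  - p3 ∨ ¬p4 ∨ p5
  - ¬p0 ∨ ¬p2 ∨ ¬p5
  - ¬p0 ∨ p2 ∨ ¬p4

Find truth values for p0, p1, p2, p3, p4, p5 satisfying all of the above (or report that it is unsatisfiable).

Case p0 = True:
  (p4) forces p4 = True.
  (¬p0 ∨ p3) forces p3 = True.
  Clause (¬p0 ∨ ¬p3) is falsified — contradiction.
Case p0 = False:
  (p0 ∨ p3) forces p3 = True.
  Clause (p0 ∨ ¬p3) is falsified — contradiction.
Both cases fail, so the formula is unsatisfiable.

No satisfying assignment exists.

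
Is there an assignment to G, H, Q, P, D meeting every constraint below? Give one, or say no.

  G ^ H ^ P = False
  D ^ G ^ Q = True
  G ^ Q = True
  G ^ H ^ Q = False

G = False; H = True; Q = True; P = True; D = False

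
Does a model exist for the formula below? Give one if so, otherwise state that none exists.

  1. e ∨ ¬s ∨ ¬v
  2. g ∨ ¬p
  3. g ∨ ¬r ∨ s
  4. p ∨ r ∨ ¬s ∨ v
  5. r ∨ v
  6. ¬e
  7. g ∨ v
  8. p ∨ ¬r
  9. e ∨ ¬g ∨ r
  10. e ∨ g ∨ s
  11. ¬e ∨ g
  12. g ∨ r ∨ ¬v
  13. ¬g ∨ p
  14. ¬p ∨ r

Unit clause (¬e) forces e = False.
Set v = False.
  then (r ∨ v) forces r = True.
  then (g ∨ v) forces g = True.
  then (p ∨ ¬r) forces p = True.
Set s = True.
All clauses satisfied.

v=F, g=T, s=T, p=T, r=T, e=F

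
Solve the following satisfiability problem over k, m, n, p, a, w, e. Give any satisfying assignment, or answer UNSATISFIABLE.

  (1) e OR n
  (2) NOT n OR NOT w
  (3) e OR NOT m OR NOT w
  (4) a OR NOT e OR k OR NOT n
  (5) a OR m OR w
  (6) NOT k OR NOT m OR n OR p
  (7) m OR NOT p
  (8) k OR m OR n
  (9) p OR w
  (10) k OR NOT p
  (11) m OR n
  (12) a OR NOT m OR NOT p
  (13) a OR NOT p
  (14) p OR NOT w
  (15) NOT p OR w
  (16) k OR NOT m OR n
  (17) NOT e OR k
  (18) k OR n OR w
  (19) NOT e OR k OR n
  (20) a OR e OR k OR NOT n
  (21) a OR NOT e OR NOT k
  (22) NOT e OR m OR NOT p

k=T; m=T; n=F; p=T; a=T; w=T; e=T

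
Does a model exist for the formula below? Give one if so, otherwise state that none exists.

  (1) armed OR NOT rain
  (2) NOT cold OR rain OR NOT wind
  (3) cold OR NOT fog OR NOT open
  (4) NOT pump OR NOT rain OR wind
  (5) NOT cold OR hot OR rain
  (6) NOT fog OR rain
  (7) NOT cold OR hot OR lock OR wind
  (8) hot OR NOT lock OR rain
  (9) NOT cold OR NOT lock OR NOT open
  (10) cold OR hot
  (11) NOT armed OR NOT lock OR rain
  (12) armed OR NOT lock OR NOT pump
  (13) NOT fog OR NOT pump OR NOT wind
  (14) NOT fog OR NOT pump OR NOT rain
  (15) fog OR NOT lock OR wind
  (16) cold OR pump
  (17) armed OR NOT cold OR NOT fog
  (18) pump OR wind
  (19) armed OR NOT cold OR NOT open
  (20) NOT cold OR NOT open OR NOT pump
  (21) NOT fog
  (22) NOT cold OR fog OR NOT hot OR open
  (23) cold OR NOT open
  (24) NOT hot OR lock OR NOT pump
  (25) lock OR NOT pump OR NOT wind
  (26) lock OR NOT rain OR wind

Unit clause (NOT fog) forces fog = False.
Set pump = False.
  then (cold OR pump) forces cold = True.
  then (pump OR wind) forces wind = True.
  then (NOT cold OR rain OR NOT wind) forces rain = True.
  then (armed OR NOT rain) forces armed = True.
Set open = True.
  then (NOT cold OR NOT lock OR NOT open) forces lock = False.
Set hot = True.
All clauses satisfied.

pump = False; armed = True; open = True; hot = True; wind = True; fog = False; rain = True; lock = False; cold = True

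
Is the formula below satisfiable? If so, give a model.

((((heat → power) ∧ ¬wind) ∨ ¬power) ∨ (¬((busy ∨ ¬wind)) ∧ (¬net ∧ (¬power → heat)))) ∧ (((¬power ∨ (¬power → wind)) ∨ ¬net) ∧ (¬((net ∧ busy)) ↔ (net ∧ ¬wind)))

wind = True; busy = True; heat = True; net = True; power = False

  (((heat → power) ∧ ¬wind) ∨ ¬power) ∨ (¬((busy ∨ ¬wind)) ∧ (¬net ∧ (¬power → heat))) = True
    ((heat → power) ∧ ¬wind) ∨ ¬power = True
      (heat → power) ∧ ¬wind = False
        heat → power = False
        ¬wind = False
      ¬power = True
    ¬((busy ∨ ¬wind)) ∧ (¬net ∧ (¬power → heat)) = False
      ¬((busy ∨ ¬wind)) = False
        busy ∨ ¬wind = True
          ¬wind = False
      ¬net ∧ (¬power → heat) = False
        ¬net = False
        ¬power → heat = True
          ¬power = True
  ((¬power ∨ (¬power → wind)) ∨ ¬net) ∧ (¬((net ∧ busy)) ↔ (net ∧ ¬wind)) = True
    (¬power ∨ (¬power → wind)) ∨ ¬net = True
      ¬power ∨ (¬power → wind) = True
        ¬power = True
        ¬power → wind = True
          ¬power = True
      ¬net = False
    ¬((net ∧ busy)) ↔ (net ∧ ¬wind) = True
      ¬((net ∧ busy)) = False
        net ∧ busy = True
      net ∧ ¬wind = False
        ¬wind = False
Both conjuncts True, so the formula holds.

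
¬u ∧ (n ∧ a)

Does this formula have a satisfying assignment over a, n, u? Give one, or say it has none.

a = True, n = True, u = False

  ¬u = True
  n ∧ a = True
Both conjuncts True, so the formula holds.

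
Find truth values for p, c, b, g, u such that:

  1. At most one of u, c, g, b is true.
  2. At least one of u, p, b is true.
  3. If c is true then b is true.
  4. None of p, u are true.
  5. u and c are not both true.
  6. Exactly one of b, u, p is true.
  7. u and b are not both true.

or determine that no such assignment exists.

p = False, c = False, b = True, g = False, u = False

  (1) {u, c, g, b}: 1 true — at most one ✓
  (2) {u, p, b}: 1 true — at least one ✓
  (3) c=F ⇒ b: vacuous ✓
  (4) {p, u}: 0 true — none ✓
  (5) u=F, c=F — not both ✓
  (6) {b, u, p}: 1 true — exactly one ✓
  (7) u=F, b=T — not both ✓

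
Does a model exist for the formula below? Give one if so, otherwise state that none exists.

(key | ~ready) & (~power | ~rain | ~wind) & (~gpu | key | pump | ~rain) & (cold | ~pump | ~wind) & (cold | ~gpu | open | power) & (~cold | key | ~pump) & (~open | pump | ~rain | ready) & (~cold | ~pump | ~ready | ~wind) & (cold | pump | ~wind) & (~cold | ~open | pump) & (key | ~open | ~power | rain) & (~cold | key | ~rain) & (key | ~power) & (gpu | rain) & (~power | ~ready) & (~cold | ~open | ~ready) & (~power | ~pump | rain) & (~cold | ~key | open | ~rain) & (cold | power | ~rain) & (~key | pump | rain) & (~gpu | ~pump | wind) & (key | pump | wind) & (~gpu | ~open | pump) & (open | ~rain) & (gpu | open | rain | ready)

Set power = False.
Set ready = False.
Set pump = True.
Set rain = False.
  then (gpu | rain) forces gpu = True.
  then (~gpu | ~pump | wind) forces wind = True.
  then (cold | ~pump | ~wind) forces cold = True.
  then (~cold | key | ~pump) forces key = True.
Set open = True.
All clauses satisfied.

power: False, ready: False, pump: True, rain: False, key: True, open: True, gpu: True, cold: True, wind: True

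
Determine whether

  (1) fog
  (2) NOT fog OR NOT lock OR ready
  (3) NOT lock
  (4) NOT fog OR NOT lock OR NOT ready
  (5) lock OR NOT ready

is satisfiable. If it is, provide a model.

lock = False, ready = False, fog = True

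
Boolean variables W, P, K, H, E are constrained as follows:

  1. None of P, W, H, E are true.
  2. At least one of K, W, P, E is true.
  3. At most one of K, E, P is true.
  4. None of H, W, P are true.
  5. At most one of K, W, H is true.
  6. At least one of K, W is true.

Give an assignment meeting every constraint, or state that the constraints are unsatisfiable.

W = False, P = False, K = True, H = False, E = False

  (1) {P, W, H, E}: 0 true — none ✓
  (2) {K, W, P, E}: 1 true — at least one ✓
  (3) {K, E, P}: 1 true — at most one ✓
  (4) {H, W, P}: 0 true — none ✓
  (5) {K, W, H}: 1 true — at most one ✓
  (6) {K, W}: 1 true — at least one ✓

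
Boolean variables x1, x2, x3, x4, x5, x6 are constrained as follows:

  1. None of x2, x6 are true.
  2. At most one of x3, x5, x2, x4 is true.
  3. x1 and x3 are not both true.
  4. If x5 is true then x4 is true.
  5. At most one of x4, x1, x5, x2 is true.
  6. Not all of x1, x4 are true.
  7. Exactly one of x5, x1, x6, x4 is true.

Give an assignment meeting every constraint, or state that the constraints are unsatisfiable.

x1=F, x2=F, x3=F, x4=T, x5=F, x6=F

  (1) {x2, x6}: 0 true — none ✓
  (2) {x3, x5, x2, x4}: 1 true — at most one ✓
  (3) x1=F, x3=F — not both ✓
  (4) x5=F ⇒ x4: vacuous ✓
  (5) {x4, x1, x5, x2}: 1 true — at most one ✓
  (6) {x1, x4}: 1/2 true — not all ✓
  (7) {x5, x1, x6, x4}: 1 true — exactly one ✓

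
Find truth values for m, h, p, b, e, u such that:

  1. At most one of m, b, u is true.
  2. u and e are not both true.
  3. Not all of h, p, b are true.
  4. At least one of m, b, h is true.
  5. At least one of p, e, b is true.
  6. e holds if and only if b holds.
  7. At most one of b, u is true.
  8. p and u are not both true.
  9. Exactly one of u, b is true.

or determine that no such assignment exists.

m = False, h = True, p = False, b = True, e = True, u = False

  (1) {m, b, u}: 1 true — at most one ✓
  (2) u=F, e=T — not both ✓
  (3) {h, p, b}: 2/3 true — not all ✓
  (4) {m, b, h}: 2 true — at least one ✓
  (5) {p, e, b}: 2 true — at least one ✓
  (6) e=T, b=T — same ✓
  (7) {b, u}: 1 true — at most one ✓
  (8) p=F, u=F — not both ✓
  (9) {u, b}: 1 true — exactly one ✓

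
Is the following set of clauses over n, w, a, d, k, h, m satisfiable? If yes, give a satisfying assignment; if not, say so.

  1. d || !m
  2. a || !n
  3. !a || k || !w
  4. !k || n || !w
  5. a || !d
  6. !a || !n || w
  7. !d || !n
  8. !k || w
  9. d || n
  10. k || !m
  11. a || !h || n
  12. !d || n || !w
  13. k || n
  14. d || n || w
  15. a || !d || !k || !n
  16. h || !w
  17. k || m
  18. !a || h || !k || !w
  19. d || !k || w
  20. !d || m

Try n = False:
  (d || n) forces d = True.
  (a || !d) forces a = True.
  (!d || n || !w) forces w = False.
  (!k || w) forces k = False.
  clause (k || n) is falsified — backtrack.
So n = True.
  then (a || !n) forces a = True.
  then (!a || !n || w) forces w = True.
  then (!d || !n) forces d = False.
  then (h || !w) forces h = True.
  then (d || !m) forces m = False.
  then (!a || k || !w) forces k = True.
All clauses satisfied.

n = True, w = True, a = True, d = False, k = True, h = True, m = False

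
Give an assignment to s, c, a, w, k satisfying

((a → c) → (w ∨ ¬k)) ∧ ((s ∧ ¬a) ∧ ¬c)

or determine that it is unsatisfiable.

s=T, c=F, a=F, w=T, k=T

  (a → c) → (w ∨ ¬k) = True
    a → c = True
    w ∨ ¬k = True
      ¬k = False
  (s ∧ ¬a) ∧ ¬c = True
    s ∧ ¬a = True
      ¬a = True
    ¬c = True
Both conjuncts True, so the formula holds.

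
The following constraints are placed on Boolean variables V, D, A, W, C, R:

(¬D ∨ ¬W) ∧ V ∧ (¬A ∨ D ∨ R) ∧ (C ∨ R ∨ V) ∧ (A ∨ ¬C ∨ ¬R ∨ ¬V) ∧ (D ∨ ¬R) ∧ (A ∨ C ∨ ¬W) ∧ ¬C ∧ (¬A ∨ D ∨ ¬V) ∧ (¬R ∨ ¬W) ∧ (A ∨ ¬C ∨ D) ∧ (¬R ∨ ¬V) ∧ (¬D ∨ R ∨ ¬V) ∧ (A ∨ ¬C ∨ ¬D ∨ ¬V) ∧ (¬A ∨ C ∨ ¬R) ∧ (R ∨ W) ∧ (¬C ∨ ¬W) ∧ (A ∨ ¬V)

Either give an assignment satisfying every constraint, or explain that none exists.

The formula is unsatisfiable.

Case V = True:
  (¬C) forces C = False.
  (¬R ∨ ¬V) forces R = False.
  (¬D ∨ R ∨ ¬V) forces D = False.
  (¬A ∨ D ∨ R) forces A = False.
  Clause (A ∨ ¬V) is falsified — contradiction.
Case V = False:
  Clause (V) is falsified — contradiction.
Both cases fail, so the formula is unsatisfiable.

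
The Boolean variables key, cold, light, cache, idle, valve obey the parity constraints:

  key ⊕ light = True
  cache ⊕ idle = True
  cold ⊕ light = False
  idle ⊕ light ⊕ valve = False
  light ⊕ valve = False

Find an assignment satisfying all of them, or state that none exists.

key=T, cold=F, light=F, cache=T, idle=F, valve=F

key ⊕ light = T ⊕ F = True ✓
cache ⊕ idle = T ⊕ F = True ✓
cold ⊕ light = F ⊕ F = False ✓
idle ⊕ light ⊕ valve = F ⊕ F ⊕ F = False ✓
light ⊕ valve = F ⊕ F = False ✓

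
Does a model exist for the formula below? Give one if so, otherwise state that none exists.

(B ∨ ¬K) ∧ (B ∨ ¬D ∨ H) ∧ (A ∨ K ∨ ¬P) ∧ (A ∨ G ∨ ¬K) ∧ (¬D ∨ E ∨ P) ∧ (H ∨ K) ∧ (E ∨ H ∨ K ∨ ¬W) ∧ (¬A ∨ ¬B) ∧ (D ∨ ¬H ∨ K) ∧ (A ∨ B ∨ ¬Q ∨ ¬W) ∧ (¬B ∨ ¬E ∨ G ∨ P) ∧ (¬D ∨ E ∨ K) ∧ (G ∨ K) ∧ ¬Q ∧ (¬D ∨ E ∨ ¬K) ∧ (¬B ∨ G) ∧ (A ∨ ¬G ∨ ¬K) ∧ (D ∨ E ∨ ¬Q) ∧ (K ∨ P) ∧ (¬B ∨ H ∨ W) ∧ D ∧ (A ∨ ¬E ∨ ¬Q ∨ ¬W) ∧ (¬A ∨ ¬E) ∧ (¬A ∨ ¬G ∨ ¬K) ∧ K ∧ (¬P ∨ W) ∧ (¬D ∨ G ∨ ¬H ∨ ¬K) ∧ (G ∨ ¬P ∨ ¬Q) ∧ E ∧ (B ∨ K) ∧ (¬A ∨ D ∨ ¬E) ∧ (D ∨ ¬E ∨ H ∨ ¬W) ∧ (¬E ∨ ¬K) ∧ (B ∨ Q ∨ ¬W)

UNSATISFIABLE

Case K = True:
  (B ∨ ¬K) forces B = True.
  (¬A ∨ ¬B) forces A = False.
  (A ∨ G ∨ ¬K) forces G = True.
  Clause (A ∨ ¬G ∨ ¬K) is falsified — contradiction.
Case K = False:
  Clause (K) is falsified — contradiction.
Both cases fail, so the formula is unsatisfiable.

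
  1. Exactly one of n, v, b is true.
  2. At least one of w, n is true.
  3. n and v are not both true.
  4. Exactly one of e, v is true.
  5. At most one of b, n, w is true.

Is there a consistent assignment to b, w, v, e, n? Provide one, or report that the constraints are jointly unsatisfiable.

b = False, w = True, v = True, e = False, n = False

  (1) {n, v, b}: 1 true — exactly one ✓
  (2) {w, n}: 1 true — at least one ✓
  (3) n=F, v=T — not both ✓
  (4) {e, v}: 1 true — exactly one ✓
  (5) {b, n, w}: 1 true — at most one ✓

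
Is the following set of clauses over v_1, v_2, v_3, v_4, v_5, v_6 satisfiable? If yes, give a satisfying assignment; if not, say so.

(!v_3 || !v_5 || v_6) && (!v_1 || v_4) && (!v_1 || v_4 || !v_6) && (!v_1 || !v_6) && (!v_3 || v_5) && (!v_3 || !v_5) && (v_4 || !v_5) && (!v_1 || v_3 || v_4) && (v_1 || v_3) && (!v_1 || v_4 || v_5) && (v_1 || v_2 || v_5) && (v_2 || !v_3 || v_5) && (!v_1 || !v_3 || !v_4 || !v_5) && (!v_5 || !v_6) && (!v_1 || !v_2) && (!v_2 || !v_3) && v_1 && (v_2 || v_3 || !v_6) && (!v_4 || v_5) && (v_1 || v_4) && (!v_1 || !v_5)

Case v_1 = True:
  (!v_1 || v_4) forces v_4 = True.
  (!v_1 || !v_6) forces v_6 = False.
  (!v_1 || !v_2) forces v_2 = False.
  (!v_4 || v_5) forces v_5 = True.
  Clause (!v_1 || !v_5) is falsified — contradiction.
Case v_1 = False:
  Clause (v_1) is falsified — contradiction.
Both cases fail, so the formula is unsatisfiable.

UNSATISFIABLE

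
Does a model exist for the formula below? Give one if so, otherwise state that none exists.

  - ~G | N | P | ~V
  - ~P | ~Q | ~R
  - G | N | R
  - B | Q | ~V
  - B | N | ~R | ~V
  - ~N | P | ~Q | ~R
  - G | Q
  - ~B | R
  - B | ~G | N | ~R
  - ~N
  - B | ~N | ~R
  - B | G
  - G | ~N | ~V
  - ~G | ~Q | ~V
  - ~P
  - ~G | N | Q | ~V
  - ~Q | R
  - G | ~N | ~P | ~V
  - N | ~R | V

V = True, N = False, R = True, B = True, Q = True, P = False, G = False

Unit clause (~N) forces N = False.
Unit clause (~P) forces P = False.
Set V = True.
  then (~G | N | P | ~V) forces G = False.
  then (G | N | R) forces R = True.
  then (B | N | ~R | ~V) forces B = True.
  then (G | Q) forces Q = True.
All clauses satisfied.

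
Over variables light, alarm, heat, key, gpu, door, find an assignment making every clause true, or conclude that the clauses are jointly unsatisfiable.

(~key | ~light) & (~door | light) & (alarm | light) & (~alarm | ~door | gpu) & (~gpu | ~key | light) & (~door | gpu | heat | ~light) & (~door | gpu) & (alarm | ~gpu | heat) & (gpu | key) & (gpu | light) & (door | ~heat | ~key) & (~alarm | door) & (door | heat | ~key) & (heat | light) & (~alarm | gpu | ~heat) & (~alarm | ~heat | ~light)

light=T; alarm=F; heat=T; key=F; gpu=T; door=F

Try light = False:
  (~door | light) forces door = False.
  (alarm | light) forces alarm = True.
  clause (~alarm | door) is falsified — backtrack.
So light = True.
  then (~key | ~light) forces key = False.
  then (gpu | key) forces gpu = True.
Set alarm = False.
  then (alarm | ~gpu | heat) forces heat = True.
Set door = False.
All clauses satisfied.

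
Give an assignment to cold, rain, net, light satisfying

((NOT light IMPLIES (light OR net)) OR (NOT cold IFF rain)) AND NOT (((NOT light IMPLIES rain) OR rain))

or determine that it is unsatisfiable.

cold: False, rain: False, net: True, light: False

  (NOT light IMPLIES (light OR net)) OR (NOT cold IFF rain) = True
    NOT light IMPLIES (light OR net) = True
      NOT light = True
      light OR net = True
    NOT cold IFF rain = False
      NOT cold = True
  NOT (((NOT light IMPLIES rain) OR rain)) = True
    (NOT light IMPLIES rain) OR rain = False
      NOT light IMPLIES rain = False
        NOT light = True
Both conjuncts True, so the formula holds.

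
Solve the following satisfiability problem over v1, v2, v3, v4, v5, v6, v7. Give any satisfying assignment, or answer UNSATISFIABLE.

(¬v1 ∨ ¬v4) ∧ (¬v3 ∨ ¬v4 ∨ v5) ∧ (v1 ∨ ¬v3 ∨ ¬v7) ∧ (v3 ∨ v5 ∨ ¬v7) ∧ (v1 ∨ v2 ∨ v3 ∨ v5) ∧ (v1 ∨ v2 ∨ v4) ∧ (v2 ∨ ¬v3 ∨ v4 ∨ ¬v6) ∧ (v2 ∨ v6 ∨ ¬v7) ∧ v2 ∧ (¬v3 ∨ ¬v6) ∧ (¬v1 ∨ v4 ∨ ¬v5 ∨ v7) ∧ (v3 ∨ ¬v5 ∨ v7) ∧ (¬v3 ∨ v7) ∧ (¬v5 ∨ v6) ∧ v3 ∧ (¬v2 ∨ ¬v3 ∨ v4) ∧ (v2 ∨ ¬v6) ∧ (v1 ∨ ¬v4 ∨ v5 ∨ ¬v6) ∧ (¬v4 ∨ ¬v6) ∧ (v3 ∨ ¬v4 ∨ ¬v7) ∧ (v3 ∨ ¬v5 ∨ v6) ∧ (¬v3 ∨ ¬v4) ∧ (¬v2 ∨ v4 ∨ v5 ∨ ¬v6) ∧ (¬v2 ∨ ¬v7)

Case v2 = True:
  (v3) forces v3 = True.
  (¬v3 ∨ ¬v6) forces v6 = False.
  (¬v3 ∨ v7) forces v7 = True.
  Clause (¬v2 ∨ ¬v7) is falsified — contradiction.
Case v2 = False:
  Clause (v2) is falsified — contradiction.
Both cases fail, so the formula is unsatisfiable.

Unsatisfiable — no assignment works.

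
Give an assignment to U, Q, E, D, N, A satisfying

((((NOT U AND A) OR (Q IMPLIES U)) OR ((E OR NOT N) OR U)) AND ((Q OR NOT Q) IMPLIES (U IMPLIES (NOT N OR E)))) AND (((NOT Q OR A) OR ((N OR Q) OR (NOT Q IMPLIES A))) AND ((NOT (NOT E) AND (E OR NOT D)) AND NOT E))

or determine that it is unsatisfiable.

UNSATISFIABLE

Case E = True: the conjunct NOT E is False.
Case E = False: the conjunct NOT (NOT E) becomes NOT (NOT False) = False.
Both cases fail — unsatisfiable.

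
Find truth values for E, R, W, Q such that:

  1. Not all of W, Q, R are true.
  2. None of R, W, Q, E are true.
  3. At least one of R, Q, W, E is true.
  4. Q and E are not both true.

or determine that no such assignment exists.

Case E = True:
  Constraint (2) is violated (E=T) — contradiction.
Case E = False:
  (2) forces R = False.
  (2) forces W = False.
  (2) forces Q = False.
  Constraint (3) is violated (R=F, Q=F, W=F, E=F) — contradiction.
Both cases fail — unsatisfiable.

The formula is unsatisfiable.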